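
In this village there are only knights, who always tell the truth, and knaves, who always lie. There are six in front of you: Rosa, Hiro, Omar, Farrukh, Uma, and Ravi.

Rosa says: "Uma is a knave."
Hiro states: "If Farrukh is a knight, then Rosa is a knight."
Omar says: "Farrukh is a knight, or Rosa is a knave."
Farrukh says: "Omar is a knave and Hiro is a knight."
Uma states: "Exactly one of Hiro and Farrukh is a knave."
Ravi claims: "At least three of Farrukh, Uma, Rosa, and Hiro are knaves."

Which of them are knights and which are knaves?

Consider Rosa. Suppose Rosa is a knight.
Then no assignment of the remaining roles makes every statement match its speaker's type — contradiction.
So Rosa is a knave.
With that fixed, Omar's statement is true, so Omar is a knight.
With that fixed, Farrukh's statement is false, so Farrukh is a knave.
With that fixed, Hiro's statement is true, so Hiro is a knight.
With that fixed, Uma's statement is true, so Uma is a knight.
With that fixed, Ravi's statement is false, so Ravi is a knave.

Rosa: knave, Hiro: knight, Omar: knight, Farrukh: knave, Uma: knight, Ravi: knave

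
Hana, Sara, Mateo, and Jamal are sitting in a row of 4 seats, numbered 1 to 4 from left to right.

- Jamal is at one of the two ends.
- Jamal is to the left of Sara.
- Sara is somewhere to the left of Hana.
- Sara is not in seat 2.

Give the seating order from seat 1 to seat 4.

From clue 1: Jamal is in {1,4}.
From clues 1–2: Jamal → seat 1.
From clues 1–3: Hana is in {3,4}.
From clues 1–4: Mateo → seat 2, Sara → seat 3, Hana → seat 4.

Jamal, Mateo, Sara, Hana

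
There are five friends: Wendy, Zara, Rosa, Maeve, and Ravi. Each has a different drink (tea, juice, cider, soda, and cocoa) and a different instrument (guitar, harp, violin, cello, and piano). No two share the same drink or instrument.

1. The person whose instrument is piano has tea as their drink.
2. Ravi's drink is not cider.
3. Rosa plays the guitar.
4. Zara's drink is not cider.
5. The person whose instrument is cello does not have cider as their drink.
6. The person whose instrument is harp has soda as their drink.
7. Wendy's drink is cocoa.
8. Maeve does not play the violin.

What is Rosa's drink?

With clues 1–3, tea is impossible for Rosa's drink.
With clues 1–6, soda is impossible for Rosa's drink.
With clues 1–7, cocoa is impossible for Rosa's drink.
With clues 1–8, juice is impossible for Rosa's drink.
That leaves cider.

cider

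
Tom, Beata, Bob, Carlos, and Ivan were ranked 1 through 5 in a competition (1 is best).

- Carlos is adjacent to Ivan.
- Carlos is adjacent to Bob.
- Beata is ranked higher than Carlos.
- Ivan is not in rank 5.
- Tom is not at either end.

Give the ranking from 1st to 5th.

From clues 1–2: Carlos is in {2,3,4}.
From clues 1–3: Beata is in {1,2}.
From clues 1–5: Beata → rank 1, Tom → rank 2, Ivan → rank 3, Carlos → rank 4, Bob → rank 5.

Beata, Tom, Ivan, Carlos, Bob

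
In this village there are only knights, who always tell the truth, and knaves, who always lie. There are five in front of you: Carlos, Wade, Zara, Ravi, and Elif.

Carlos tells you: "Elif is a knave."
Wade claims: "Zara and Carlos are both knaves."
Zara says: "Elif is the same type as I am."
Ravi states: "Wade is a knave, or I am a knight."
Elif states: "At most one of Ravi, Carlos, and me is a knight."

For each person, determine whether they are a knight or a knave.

Consider Carlos. Suppose Carlos is a knight.
Then no assignment of the remaining roles makes every statement match its speaker's type — contradiction.
So Carlos is a knave.
Consider Wade. Suppose Wade is a knave.
Then no assignment of the remaining roles makes every statement match its speaker's type — contradiction.
So Wade is a knight.
Consider Zara. Suppose Zara is a knight.
Then Wade's statement comes out false, contradicting Wade being a knight.
So Zara is a knave.
Consider Ravi. Suppose Ravi is a knight.
Then whichever role Elif has, Elif's statement has the wrong truth value — contradiction.
So Ravi is a knave.
With that fixed, Elif's statement is true, so Elif is a knight.

Carlos: knave, Wade: knight, Zara: knave, Ravi: knave, Elif: knight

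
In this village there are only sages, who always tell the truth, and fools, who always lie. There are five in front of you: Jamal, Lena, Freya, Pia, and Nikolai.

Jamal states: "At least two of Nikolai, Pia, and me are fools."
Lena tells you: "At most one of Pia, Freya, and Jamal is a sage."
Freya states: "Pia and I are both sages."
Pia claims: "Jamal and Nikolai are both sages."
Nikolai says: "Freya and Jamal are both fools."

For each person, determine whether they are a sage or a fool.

Jamal: sage, Lena: sage, Freya: fool, Pia: fool, Nikolai: fool

Consider Jamal. Suppose Jamal is a fool.
Then no assignment of the remaining roles makes every statement match its speaker's type — contradiction.
So Jamal is a sage.
With that fixed, Nikolai's statement is false, so Nikolai is a fool.
With that fixed, Pia's statement is false, so Pia is a fool.
With that fixed, Freya's statement is false, so Freya is a fool.
With that fixed, Lena's statement is true, so Lena is a sage.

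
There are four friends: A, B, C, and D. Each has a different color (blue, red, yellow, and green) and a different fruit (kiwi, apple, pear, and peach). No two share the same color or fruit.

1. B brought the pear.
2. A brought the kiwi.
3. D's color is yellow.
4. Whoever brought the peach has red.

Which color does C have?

With clues 1–3, yellow is impossible for C's color.
With clues 1–4, blue and green are impossible for C's color.
That leaves red.

red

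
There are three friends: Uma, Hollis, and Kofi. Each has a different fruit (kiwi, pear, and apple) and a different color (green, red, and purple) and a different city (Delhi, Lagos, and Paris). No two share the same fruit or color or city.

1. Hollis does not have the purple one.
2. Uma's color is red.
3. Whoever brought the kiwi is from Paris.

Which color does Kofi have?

purple

With clues 1–2, green and red are impossible for Kofi's color.
That leaves purple.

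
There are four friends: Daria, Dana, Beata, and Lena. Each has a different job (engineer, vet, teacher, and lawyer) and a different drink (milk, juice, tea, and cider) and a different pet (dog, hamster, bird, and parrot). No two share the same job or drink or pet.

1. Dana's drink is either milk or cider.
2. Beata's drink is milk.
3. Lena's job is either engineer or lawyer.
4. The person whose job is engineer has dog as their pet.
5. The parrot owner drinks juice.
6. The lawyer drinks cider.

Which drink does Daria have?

juice

With clues 1–2, cider and milk are impossible for Daria's drink.
With clues 1–6, tea is impossible for Daria's drink.
That leaves juice.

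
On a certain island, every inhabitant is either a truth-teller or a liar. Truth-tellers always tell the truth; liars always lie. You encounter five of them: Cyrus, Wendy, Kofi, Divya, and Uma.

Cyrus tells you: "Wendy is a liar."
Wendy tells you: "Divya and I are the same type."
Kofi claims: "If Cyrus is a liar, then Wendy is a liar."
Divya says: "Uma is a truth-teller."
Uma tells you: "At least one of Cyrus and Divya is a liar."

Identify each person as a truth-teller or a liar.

Consider Cyrus. Suppose Cyrus is a truth-teller.
Then no assignment of the remaining roles makes every statement match its speaker's type — contradiction.
So Cyrus is a liar.
With that fixed, Uma's statement is true, so Uma is a truth-teller.
With that fixed, Divya's statement is true, so Divya is a truth-teller.
Consider Wendy. Suppose Wendy is a liar.
Then Cyrus's statement comes out true, contradicting Cyrus being a liar.
So Wendy is a truth-teller.
With that fixed, Kofi's statement is false, so Kofi is a liar.

Cyrus: liar, Wendy: truth-teller, Kofi: liar, Divya: truth-teller, Uma: truth-teller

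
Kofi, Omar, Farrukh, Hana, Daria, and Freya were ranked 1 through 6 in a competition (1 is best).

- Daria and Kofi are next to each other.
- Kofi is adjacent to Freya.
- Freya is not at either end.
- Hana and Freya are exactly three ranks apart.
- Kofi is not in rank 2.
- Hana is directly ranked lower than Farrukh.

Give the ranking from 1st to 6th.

Farrukh, Hana, Daria, Kofi, Freya, Omar

From clues 1–2: Kofi is in {2,3,4,5}.
From clues 1–5: Kofi is in {3,4,5}.
From clues 1–6: Farrukh → rank 1, Hana → rank 2, Daria → rank 3, Kofi → rank 4, Freya → rank 5, Omar → rank 6.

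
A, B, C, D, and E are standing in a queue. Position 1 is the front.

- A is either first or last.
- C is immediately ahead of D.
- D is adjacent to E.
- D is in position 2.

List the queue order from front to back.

C, D, E, B, A

From clue 1: A is in {1,5}.
From clues 1–4: C → position 1, D → position 2, E → position 3, B → position 4, A → position 5.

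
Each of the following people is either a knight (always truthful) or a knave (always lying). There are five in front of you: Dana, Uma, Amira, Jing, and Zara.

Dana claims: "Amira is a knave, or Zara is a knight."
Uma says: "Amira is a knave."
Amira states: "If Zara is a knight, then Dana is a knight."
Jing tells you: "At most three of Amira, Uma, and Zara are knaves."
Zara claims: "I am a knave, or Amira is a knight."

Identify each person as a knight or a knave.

Regardless of anyone's role, Jing's statement is true, so Jing is a knight.
Consider Dana. Suppose Dana is a knave.
Then no assignment of the remaining roles makes every statement match its speaker's type — contradiction.
So Dana is a knight.
With that fixed, Amira's statement is true, so Amira is a knight.
With that fixed, Zara's statement is true, so Zara is a knight.
With that fixed, Uma's statement is false, so Uma is a knave.

Dana: knight, Uma: knave, Amira: knight, Jing: knight, Zara: knight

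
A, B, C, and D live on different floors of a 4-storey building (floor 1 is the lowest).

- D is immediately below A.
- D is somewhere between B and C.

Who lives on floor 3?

With clues 1–2, B, C, and D are ruled out for floor 3.
So floor 3 is A.

A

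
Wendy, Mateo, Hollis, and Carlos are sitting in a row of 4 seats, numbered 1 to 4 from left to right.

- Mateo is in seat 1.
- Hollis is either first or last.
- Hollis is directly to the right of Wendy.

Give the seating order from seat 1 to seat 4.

From clue 1: Mateo → seat 1.
From clues 1–2: Hollis → seat 4.
From clues 1–3: Carlos → seat 2, Wendy → seat 3.

Mateo, Carlos, Wendy, Hollis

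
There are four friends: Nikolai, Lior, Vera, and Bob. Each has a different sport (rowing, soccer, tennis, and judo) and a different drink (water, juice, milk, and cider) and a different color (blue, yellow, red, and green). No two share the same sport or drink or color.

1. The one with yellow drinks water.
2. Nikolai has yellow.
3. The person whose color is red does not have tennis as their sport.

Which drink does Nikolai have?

With clues 1–2, cider, juice, and milk are impossible for Nikolai's drink.
That leaves water.

water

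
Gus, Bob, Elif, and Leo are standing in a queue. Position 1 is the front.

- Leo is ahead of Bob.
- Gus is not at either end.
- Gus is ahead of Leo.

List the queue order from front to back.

Elif, Gus, Leo, Bob

From clue 1: Bob is in {2,3,4}.
From clues 1–2: Gus is in {2,3}.
From clues 1–3: Elif → position 1, Gus → position 2, Leo → position 3, Bob → position 4.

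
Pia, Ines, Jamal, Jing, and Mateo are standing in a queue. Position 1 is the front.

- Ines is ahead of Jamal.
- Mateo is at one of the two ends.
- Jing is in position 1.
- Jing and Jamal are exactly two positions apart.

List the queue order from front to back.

Jing, Ines, Jamal, Pia, Mateo

From clue 1: Ines is in {1,2,3,4}.
From clues 1–2: Mateo is in {1,5}.
From clues 1–3: Jing → position 1, Mateo → position 5.
From clues 1–4: Ines → position 2, Jamal → position 3, Pia → position 4.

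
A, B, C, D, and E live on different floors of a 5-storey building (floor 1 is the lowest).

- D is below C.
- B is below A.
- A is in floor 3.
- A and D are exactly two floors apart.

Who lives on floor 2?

B

With clues 1–3, A and C are ruled out for floor 2.
With clues 1–4, D and E are ruled out for floor 2.
So floor 2 is B.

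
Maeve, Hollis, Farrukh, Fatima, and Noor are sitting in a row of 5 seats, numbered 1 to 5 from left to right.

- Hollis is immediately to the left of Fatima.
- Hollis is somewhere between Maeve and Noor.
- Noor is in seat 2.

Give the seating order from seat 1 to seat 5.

Farrukh, Noor, Hollis, Fatima, Maeve

From clue 1: Hollis is in {1,2,3,4}.
From clues 1–2: Hollis is in {2,3}.
From clues 1–3: Farrukh → seat 1, Noor → seat 2, Hollis → seat 3, Fatima → seat 4, Maeve → seat 5.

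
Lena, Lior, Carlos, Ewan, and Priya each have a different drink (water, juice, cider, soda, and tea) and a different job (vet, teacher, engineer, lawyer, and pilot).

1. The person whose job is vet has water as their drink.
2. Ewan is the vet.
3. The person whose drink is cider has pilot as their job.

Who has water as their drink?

With clues 1–2, Carlos, Lena, Lior, and Priya are impossible for the one with drink water.
That leaves Ewan.

Ewan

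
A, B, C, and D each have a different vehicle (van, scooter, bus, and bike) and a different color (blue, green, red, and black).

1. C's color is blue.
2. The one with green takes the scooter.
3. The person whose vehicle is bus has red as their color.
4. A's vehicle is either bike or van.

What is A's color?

black

Clue 1 rules out blue for A's color.
With clues 1–4, green and red are impossible for A's color.
That leaves black.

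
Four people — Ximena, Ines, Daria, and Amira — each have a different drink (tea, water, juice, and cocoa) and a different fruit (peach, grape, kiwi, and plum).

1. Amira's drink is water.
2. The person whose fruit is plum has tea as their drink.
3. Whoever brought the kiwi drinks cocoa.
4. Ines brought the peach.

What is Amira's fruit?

grape

With clues 1–2, plum is impossible for Amira's fruit.
With clues 1–3, kiwi is impossible for Amira's fruit.
With clues 1–4, peach is impossible for Amira's fruit.
That leaves grape.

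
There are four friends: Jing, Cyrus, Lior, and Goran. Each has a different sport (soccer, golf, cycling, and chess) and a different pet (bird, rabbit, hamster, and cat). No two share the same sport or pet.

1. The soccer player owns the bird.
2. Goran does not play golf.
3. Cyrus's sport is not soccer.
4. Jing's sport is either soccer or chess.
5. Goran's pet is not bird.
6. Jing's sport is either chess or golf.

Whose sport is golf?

With clues 1–2, Goran is impossible for the one with sport golf.
With clues 1–4, Jing is impossible for the one with sport golf.
With clues 1–6, Lior is impossible for the one with sport golf.
That leaves Cyrus.

Cyrus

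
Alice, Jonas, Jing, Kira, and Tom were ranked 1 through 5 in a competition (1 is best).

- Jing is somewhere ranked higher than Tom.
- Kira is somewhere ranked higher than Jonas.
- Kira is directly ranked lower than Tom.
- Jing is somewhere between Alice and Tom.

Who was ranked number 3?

Tom

With clues 1–3, Alice, Jing, and Jonas are ruled out for rank 3.
With clues 1–4, Kira is ruled out for rank 3.
So rank 3 is Tom.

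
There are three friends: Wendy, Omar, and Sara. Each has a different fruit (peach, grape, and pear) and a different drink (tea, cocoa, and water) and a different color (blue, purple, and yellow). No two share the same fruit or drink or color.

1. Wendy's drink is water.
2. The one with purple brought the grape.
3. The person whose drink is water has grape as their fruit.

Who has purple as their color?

Wendy

With clues 1–3, Omar and Sara are impossible for the one with color purple.
That leaves Wendy.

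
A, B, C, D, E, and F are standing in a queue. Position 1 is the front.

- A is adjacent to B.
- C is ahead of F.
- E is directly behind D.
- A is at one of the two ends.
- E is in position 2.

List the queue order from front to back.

From clues 1–2: C is in {1,2,3,4,5}.
From clues 1–3: C is in {1,3,5}.
From clues 1–4: A is in {1,6}.
From clues 1–5: D → position 1, E → position 2, C → position 3, F → position 4, B → position 5, A → position 6.

D, E, C, F, B, A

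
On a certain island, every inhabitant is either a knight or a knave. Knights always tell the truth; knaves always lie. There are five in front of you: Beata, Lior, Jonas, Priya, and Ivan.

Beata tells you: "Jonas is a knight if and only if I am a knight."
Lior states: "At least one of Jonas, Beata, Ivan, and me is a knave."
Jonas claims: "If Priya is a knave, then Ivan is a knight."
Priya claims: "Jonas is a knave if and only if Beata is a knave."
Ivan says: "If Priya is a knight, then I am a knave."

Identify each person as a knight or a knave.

Consider Beata. Suppose Beata is a knight.
Then no assignment of the remaining roles makes every statement match its speaker's type — contradiction.
So Beata is a knave.
With that fixed, Lior's statement is true, so Lior is a knight.
Consider Jonas. Suppose Jonas is a knave.
Then Beata's statement comes out true, contradicting Beata being a knave.
So Jonas is a knight.
With that fixed, Priya's statement is false, so Priya is a knave.
With that fixed, Ivan's statement is true, so Ivan is a knight.

Beata: knave, Lior: knight, Jonas: knight, Priya: knave, Ivan: knight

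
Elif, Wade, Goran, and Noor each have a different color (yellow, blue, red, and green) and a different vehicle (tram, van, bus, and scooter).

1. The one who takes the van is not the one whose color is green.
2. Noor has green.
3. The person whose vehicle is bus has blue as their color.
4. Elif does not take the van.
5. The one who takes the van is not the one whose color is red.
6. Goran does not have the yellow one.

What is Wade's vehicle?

van

With clues 1–6, bus, scooter, and tram are impossible for Wade's vehicle.
That leaves van.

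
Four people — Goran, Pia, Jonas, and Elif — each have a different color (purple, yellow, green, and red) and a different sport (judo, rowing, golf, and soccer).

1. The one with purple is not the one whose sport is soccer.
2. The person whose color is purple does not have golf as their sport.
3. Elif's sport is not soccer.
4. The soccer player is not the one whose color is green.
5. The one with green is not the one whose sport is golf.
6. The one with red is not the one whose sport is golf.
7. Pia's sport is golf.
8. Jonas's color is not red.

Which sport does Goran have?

soccer

With clues 1–7, golf is impossible for Goran's sport.
With clues 1–8, judo and rowing are impossible for Goran's sport.
That leaves soccer.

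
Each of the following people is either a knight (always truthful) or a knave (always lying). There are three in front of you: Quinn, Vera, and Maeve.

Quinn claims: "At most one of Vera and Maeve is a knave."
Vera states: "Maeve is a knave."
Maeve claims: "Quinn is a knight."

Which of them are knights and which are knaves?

Quinn: knight, Vera: knave, Maeve: knight

Consider Quinn. Suppose Quinn is a knave.
Then no assignment of the remaining roles makes every statement match its speaker's type — contradiction.
So Quinn is a knight.
With that fixed, Maeve's statement is true, so Maeve is a knight.
With that fixed, Vera's statement is false, so Vera is a knave.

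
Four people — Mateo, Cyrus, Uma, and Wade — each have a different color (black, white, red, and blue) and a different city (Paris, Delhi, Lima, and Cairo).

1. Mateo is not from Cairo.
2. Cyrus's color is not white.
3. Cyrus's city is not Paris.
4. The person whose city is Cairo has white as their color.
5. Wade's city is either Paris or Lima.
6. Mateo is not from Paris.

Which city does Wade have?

With clues 1–5, Cairo and Delhi are impossible for Wade's city.
With clues 1–6, Lima is impossible for Wade's city.
That leaves Paris.

Paris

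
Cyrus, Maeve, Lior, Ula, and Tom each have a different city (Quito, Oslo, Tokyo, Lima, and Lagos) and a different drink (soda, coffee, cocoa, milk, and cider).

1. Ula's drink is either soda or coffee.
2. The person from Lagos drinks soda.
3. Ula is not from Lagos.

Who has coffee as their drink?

With clues 1–3, Cyrus, Lior, Maeve, and Tom are impossible for the one with drink coffee.
That leaves Ula.

Ula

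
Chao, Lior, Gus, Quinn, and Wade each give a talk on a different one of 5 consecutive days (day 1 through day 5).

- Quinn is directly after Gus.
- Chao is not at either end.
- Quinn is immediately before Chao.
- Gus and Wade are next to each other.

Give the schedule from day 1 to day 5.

From clue 1: Gus is in {1,2,3,4}.
From clues 1–2: Chao is in {2,3,4}.
From clues 1–3: Chao is in {3,4}.
From clues 1–4: Wade → day 1, Gus → day 2, Quinn → day 3, Chao → day 4, Lior → day 5.

Wade, Gus, Quinn, Chao, Lior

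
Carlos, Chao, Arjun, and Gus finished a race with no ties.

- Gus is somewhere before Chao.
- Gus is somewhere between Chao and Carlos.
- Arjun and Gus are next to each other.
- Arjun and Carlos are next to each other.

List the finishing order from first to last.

Carlos, Arjun, Gus, Chao

From clue 1: Chao is in {2,3,4}.
From clues 1–2: Carlos is in {1,2}.
From clues 1–3: Carlos → place 1, Chao → place 4.
From clues 1–4: Arjun → place 2, Gus → place 3.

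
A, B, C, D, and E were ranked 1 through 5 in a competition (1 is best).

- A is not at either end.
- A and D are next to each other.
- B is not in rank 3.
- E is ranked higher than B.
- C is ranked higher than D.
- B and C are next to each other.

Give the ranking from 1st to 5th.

E, B, C, A, D

From clue 1: A is in {2,3,4}.
From clues 1–5: B is in {2,5}.
From clues 1–6: E → rank 1, B → rank 2, C → rank 3, A → rank 4, D → rank 5.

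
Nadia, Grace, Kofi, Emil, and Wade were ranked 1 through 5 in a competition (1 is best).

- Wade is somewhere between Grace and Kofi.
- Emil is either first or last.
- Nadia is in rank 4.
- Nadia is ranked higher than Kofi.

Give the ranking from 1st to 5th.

From clue 1: Wade is in {2,3,4}.
From clues 1–2: Emil is in {1,5}.
From clues 1–3: Nadia → rank 4.
From clues 1–4: Emil → rank 1, Grace → rank 2, Wade → rank 3, Kofi → rank 5.

Emil, Grace, Wade, Nadia, Kofi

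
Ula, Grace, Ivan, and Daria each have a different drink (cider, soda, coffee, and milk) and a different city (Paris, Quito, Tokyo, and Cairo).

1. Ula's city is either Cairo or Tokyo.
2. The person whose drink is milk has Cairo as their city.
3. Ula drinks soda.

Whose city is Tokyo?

With clues 1–3, Daria, Grace, and Ivan are impossible for the one with city Tokyo.
That leaves Ula.

Ula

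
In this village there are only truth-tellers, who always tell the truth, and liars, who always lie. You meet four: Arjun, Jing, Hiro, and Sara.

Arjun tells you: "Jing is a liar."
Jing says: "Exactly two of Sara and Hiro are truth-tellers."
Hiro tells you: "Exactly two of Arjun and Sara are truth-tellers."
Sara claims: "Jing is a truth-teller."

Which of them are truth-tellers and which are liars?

Arjun: truth-teller, Jing: liar, Hiro: liar, Sara: liar

Consider Arjun. Suppose Arjun is a liar.
Then no assignment of the remaining roles makes every statement match its speaker's type — contradiction.
So Arjun is a truth-teller.
Consider Jing. Suppose Jing is a truth-teller.
Then Arjun's statement comes out false, contradicting Arjun being a truth-teller.
So Jing is a liar.
With that fixed, Sara's statement is false, so Sara is a liar.
With that fixed, Hiro's statement is false, so Hiro is a liar.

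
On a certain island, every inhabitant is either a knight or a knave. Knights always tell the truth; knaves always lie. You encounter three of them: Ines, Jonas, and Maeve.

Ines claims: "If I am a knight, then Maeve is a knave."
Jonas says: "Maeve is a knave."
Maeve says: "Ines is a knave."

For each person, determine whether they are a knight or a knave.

Ines: knight, Jonas: knight, Maeve: knave

Consider Ines. Suppose Ines is a knave.
Then Ines's own statement would have to be false, but it can't be — contradiction.
So Ines is a knight.
With that fixed, Maeve's statement is false, so Maeve is a knave.
With that fixed, Jonas's statement is true, so Jonas is a knight.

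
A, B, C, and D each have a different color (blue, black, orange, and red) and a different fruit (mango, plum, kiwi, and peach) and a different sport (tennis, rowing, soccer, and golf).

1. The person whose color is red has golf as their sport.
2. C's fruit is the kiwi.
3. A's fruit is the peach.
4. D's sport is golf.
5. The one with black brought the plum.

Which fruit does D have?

With clues 1–2, kiwi is impossible for D's fruit.
With clues 1–3, peach is impossible for D's fruit.
With clues 1–5, plum is impossible for D's fruit.
That leaves mango.

mango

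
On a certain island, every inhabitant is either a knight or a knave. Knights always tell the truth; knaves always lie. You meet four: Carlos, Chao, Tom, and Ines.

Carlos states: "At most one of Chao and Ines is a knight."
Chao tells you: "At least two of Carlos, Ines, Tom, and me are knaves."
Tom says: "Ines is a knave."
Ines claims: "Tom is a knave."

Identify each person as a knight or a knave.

Consider Carlos. Suppose Carlos is a knight.
Then no assignment of the remaining roles makes every statement match its speaker's type — contradiction.
So Carlos is a knave.
Consider Chao. Suppose Chao is a knave.
Then Carlos's statement comes out true, contradicting Carlos being a knave.
So Chao is a knight.
Consider Tom. Suppose Tom is a knight.
Then no assignment of the remaining roles makes every statement match its speaker's type — contradiction.
So Tom is a knave.
With that fixed, Ines's statement is true, so Ines is a knight.

Carlos: knave, Chao: knight, Tom: knave, Ines: knight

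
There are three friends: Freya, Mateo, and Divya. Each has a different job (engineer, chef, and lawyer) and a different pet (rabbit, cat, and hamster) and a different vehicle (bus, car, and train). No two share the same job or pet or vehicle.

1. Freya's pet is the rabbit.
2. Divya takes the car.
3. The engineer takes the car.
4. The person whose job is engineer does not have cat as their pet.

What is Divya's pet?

hamster

Clue 1 rules out rabbit for Divya's pet.
With clues 1–4, cat is impossible for Divya's pet.
That leaves hamster.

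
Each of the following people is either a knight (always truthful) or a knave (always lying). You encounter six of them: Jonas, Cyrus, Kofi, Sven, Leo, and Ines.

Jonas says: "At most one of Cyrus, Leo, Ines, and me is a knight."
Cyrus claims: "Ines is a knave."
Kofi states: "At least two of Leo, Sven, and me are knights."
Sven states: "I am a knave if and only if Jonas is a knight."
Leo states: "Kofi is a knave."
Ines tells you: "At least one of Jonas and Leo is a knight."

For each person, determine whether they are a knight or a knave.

Consider Jonas. Suppose Jonas is a knight.
Then whichever role Sven has, Sven's statement has the wrong truth value — contradiction.
So Jonas is a knave.
Consider Cyrus. Suppose Cyrus is a knight.
Then no assignment of the remaining roles makes every statement match its speaker's type — contradiction.
So Cyrus is a knave.
Consider Kofi. Suppose Kofi is a knight.
Then no assignment of the remaining roles makes every statement match its speaker's type — contradiction.
So Kofi is a knave.
With that fixed, Leo's statement is true, so Leo is a knight.
With that fixed, Ines's statement is true, so Ines is a knight.
Consider Sven. Suppose Sven is a knight.
Then Kofi's statement comes out true, contradicting Kofi being a knave.
So Sven is a knave.

Jonas: knave, Cyrus: knave, Kofi: knave, Sven: knave, Leo: knight, Ines: knight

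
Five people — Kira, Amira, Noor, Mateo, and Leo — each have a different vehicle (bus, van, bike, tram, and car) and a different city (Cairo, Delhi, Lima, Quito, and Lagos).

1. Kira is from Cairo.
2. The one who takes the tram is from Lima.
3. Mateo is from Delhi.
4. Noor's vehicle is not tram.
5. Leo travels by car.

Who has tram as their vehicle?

Amira

With clues 1–2, Kira is impossible for the one with vehicle tram.
With clues 1–3, Mateo is impossible for the one with vehicle tram.
With clues 1–4, Noor is impossible for the one with vehicle tram.
With clues 1–5, Leo is impossible for the one with vehicle tram.
That leaves Amira.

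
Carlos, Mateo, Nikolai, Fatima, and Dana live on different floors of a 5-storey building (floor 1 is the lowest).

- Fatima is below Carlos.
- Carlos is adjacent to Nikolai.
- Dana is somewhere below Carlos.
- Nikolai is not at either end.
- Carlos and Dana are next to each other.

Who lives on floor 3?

With clues 1–5, Dana, Fatima, Mateo, and Nikolai are ruled out for floor 3.
So floor 3 is Carlos.

Carlos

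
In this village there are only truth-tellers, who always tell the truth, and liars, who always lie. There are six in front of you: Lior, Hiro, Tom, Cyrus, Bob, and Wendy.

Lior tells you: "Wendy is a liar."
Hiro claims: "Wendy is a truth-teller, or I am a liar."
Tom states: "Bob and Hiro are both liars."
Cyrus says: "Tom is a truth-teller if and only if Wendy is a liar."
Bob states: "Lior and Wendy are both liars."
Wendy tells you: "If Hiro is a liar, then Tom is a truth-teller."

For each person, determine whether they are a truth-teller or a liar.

Lior: liar, Hiro: truth-teller, Tom: liar, Cyrus: truth-teller, Bob: liar, Wendy: truth-teller

Consider Lior. Suppose Lior is a truth-teller.
Then no assignment of the remaining roles makes every statement match its speaker's type — contradiction.
So Lior is a liar.
Consider Hiro. Suppose Hiro is a liar.
Then Hiro's own statement would have to be false, but it can't be — contradiction.
So Hiro is a truth-teller.
With that fixed, Tom's statement is false, so Tom is a liar.
With that fixed, Wendy's statement is true, so Wendy is a truth-teller.
With that fixed, Cyrus's statement is true, so Cyrus is a truth-teller.
With that fixed, Bob's statement is false, so Bob is a liar.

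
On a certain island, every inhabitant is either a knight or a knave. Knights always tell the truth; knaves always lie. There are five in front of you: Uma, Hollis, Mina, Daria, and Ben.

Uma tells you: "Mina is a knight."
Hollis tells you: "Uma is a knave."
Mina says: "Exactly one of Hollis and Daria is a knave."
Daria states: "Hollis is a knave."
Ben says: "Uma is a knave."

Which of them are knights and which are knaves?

Uma: knight, Hollis: knave, Mina: knight, Daria: knight, Ben: knave

Consider Uma. Suppose Uma is a knave.
Then no assignment of the remaining roles makes every statement match its speaker's type — contradiction.
So Uma is a knight.
With that fixed, Hollis's statement is false, so Hollis is a knave.
With that fixed, Daria's statement is true, so Daria is a knight.
With that fixed, Ben's statement is false, so Ben is a knave.
With that fixed, Mina's statement is true, so Mina is a knight.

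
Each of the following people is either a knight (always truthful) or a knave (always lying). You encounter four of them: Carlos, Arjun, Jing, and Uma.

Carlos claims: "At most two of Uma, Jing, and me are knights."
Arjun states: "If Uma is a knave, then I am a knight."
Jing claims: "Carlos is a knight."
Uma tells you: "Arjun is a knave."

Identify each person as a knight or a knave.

Carlos: knight, Arjun: knight, Jing: knight, Uma: knave

Consider Carlos. Suppose Carlos is a knave.
Then Carlos's own statement would have to be false, but it can't be — contradiction.
So Carlos is a knight.
With that fixed, Jing's statement is true, so Jing is a knight.
Consider Arjun. Suppose Arjun is a knave.
Then no assignment of the remaining roles makes every statement match its speaker's type — contradiction.
So Arjun is a knight.
With that fixed, Uma's statement is false, so Uma is a knave.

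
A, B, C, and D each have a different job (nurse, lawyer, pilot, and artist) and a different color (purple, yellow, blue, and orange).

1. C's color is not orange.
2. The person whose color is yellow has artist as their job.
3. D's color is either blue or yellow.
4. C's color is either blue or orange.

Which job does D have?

With clues 1–4, lawyer, nurse, and pilot are impossible for D's job.
That leaves artist.

artist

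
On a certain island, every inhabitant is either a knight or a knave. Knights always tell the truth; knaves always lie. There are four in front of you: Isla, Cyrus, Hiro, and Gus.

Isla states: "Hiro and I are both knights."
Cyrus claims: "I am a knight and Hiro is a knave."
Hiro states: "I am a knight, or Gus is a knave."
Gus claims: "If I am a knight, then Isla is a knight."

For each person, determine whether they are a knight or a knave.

Isla: knight, Cyrus: knave, Hiro: knight, Gus: knight

Consider Isla. Suppose Isla is a knave.
Then whichever role Gus has, Gus's statement has the wrong truth value — contradiction.
So Isla is a knight.
With that fixed, Gus's statement is true, so Gus is a knight.
Consider Cyrus. Suppose Cyrus is a knight.
Then no assignment of the remaining roles makes every statement match its speaker's type — contradiction.
So Cyrus is a knave.
Consider Hiro. Suppose Hiro is a knave.
Then Isla's statement comes out false, contradicting Isla being a knight.
So Hiro is a knight.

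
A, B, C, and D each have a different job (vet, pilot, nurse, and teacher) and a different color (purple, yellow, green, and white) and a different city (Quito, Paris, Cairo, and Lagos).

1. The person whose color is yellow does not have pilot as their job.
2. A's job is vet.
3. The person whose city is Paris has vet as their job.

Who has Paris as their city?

A

With clues 1–3, B, C, and D are impossible for the one with city Paris.
That leaves A.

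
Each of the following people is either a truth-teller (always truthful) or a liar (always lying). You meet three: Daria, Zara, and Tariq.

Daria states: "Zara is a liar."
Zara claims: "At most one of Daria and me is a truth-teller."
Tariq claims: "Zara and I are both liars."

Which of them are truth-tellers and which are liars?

Daria: liar, Zara: truth-teller, Tariq: liar

Consider Daria. Suppose Daria is a truth-teller.
Then whichever role Zara has, Zara's statement has the wrong truth value — contradiction.
So Daria is a liar.
With that fixed, Zara's statement is true, so Zara is a truth-teller.
With that fixed, Tariq's statement is false, so Tariq is a liar.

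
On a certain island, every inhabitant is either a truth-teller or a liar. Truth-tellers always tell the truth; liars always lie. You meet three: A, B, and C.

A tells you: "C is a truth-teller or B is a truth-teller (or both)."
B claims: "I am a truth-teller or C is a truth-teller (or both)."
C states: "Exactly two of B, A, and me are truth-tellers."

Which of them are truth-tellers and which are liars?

Consider A. Suppose A is a truth-teller.
Then no assignment of the remaining roles makes every statement match its speaker's type — contradiction.
So A is a liar.
Consider B. Suppose B is a truth-teller.
Then A's statement comes out true, contradicting A being a liar.
So B is a liar.
With that fixed, C's statement is false, so C is a liar.

A: liar, B: liar, C: liar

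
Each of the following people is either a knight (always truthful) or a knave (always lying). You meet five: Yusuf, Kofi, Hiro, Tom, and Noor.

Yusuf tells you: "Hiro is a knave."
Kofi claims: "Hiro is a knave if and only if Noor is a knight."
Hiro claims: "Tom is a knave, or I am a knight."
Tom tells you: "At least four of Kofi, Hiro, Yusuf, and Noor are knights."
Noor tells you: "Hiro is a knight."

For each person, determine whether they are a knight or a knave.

Yusuf: knave, Kofi: knave, Hiro: knight, Tom: knave, Noor: knight

Consider Yusuf. Suppose Yusuf is a knight.
Then no assignment of the remaining roles makes every statement match its speaker's type — contradiction.
So Yusuf is a knave.
With that fixed, Tom's statement is false, so Tom is a knave.
With that fixed, Hiro's statement is true, so Hiro is a knight.
With that fixed, Noor's statement is true, so Noor is a knight.
With that fixed, Kofi's statement is false, so Kofi is a knave.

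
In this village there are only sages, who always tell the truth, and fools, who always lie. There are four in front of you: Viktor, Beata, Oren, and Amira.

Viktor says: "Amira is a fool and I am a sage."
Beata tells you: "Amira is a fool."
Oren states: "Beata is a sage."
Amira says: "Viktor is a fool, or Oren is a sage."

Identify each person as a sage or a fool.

Consider Viktor. Suppose Viktor is a sage.
Then no assignment of the remaining roles makes every statement match its speaker's type — contradiction.
So Viktor is a fool.
With that fixed, Amira's statement is true, so Amira is a sage.
With that fixed, Beata's statement is false, so Beata is a fool.
With that fixed, Oren's statement is false, so Oren is a fool.

Viktor: fool, Beata: fool, Oren: fool, Amira: sage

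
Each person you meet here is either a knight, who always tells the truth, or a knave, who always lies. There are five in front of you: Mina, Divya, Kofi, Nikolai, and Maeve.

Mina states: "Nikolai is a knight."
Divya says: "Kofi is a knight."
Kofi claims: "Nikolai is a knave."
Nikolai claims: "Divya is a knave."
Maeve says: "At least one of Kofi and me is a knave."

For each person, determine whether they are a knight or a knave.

Consider Mina. Suppose Mina is a knave.
Then no assignment of the remaining roles makes every statement match its speaker's type — contradiction.
So Mina is a knight.
Consider Divya. Suppose Divya is a knight.
Then no assignment of the remaining roles makes every statement match its speaker's type — contradiction.
So Divya is a knave.
With that fixed, Nikolai's statement is true, so Nikolai is a knight.
With that fixed, Kofi's statement is false, so Kofi is a knave.
With that fixed, Maeve's statement is true, so Maeve is a knight.

Mina: knight, Divya: knave, Kofi: knave, Nikolai: knight, Maeve: knight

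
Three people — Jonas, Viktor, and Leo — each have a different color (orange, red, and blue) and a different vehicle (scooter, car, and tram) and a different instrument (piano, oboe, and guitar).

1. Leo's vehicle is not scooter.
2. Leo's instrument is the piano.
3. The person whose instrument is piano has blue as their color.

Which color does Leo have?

blue

With clues 1–3, orange and red are impossible for Leo's color.
That leaves blue.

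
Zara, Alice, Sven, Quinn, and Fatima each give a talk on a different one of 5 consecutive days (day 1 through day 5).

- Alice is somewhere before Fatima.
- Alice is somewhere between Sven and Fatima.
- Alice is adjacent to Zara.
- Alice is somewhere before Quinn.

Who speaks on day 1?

Sven

With clue 1, Fatima is ruled out for day 1.
With clues 1–2, Alice is ruled out for day 1.
With clues 1–3, Zara is ruled out for day 1.
With clues 1–4, Quinn is ruled out for day 1.
So day 1 is Sven.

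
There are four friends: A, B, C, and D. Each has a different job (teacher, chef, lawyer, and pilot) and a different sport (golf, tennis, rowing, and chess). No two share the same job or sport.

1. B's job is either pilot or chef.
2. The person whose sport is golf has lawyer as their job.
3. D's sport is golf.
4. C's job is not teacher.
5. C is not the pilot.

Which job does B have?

Clue 1 rules out lawyer and teacher for B's job.
With clues 1–5, chef is impossible for B's job.
That leaves pilot.

pilot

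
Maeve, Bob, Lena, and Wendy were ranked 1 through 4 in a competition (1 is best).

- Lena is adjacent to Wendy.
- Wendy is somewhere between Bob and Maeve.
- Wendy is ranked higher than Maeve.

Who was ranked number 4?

With clues 1–2, Lena and Wendy are ruled out for rank 4.
With clues 1–3, Bob is ruled out for rank 4.
So rank 4 is Maeve.

Maeve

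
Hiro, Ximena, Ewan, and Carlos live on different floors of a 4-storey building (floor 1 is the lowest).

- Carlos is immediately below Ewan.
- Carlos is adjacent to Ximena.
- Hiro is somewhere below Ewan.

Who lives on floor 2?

Ximena

With clues 1–2, Ewan and Hiro are ruled out for floor 2.
With clues 1–3, Carlos is ruled out for floor 2.
So floor 2 is Ximena.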